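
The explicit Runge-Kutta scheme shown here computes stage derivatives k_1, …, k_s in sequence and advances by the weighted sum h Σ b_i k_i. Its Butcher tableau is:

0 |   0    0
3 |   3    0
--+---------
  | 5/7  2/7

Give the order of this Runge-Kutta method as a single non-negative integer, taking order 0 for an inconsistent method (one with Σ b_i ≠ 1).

1

b = (5/7, 2/7)
c = (0, 3)
Σ b_i: 5/7·1 + 2/7·1 = 1 ✓
b·c: 2/7·3 = 6/7 ≠ 1/2 ⇒ order 1.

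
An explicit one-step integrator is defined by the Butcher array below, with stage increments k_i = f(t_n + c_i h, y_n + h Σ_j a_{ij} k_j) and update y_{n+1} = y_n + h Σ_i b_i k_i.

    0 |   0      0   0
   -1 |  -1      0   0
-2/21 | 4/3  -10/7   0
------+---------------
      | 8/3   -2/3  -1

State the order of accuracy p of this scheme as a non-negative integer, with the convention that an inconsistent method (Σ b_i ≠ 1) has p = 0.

1

b = (8/3, -2/3, -1)
c = (0, -1, -2/21)
Ac = (0, 0, 10/7)
Σ b_i: 8/3·1 + (-2/3)·1 + (-1)·1 = 1 ✓
b·c: (-2/3)·(-1) + (-1)·(-2/21) = 16/21 ≠ 1/2 ⇒ order 1.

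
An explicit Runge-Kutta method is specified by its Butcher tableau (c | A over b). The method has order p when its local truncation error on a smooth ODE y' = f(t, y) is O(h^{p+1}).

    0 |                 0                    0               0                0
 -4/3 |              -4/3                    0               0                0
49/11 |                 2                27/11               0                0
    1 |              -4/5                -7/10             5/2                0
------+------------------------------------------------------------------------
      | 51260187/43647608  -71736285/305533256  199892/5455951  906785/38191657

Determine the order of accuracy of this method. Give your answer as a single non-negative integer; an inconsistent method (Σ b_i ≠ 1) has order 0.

3

b = (51260187/43647608, -71736285/305533256, 199892/5455951, 906785/38191657)
c = (0, -4/3, 49/11, 1)
Ac = (0, 0, -36/11, 3983/330)
Σ b_i: 51260187/43647608·1 + (-71736285/305533256)·1 + 199892/5455951·1 + 906785/38191657·1 = 1 ✓
b·c: (-71736285/305533256)·(-4/3) + 199892/5455951·49/11 + 906785/38191657·1 = 1/2 ✓
b·c²: (-71736285/305533256)·16/9 + 199892/5455951·2401/121 + 906785/38191657·1 = 1/3 ✓
b·Ac: 199892/5455951·(-36/11) + 906785/38191657·3983/330 = 1/6 ✓
b·c³: (-71736285/305533256)·(-64/27) + 199892/5455951·117649/1331 + 906785/38191657·1 = 2062639057/540139149 ≠ 1/4 ⇒ order 3.
b·(c∘Ac): 199892/5455951·(-1764/121) + 906785/38191657·3983/330 = -8103665/32735706 ≠ 1/8
b·Ac²: 199892/5455951·48/11 + 906785/38191657·526673/10890 = 1413172081/1080278298 ≠ 1/12
b·A²c: 906785/38191657·(-90/11) = -7419150/38191657 ≠ 1/24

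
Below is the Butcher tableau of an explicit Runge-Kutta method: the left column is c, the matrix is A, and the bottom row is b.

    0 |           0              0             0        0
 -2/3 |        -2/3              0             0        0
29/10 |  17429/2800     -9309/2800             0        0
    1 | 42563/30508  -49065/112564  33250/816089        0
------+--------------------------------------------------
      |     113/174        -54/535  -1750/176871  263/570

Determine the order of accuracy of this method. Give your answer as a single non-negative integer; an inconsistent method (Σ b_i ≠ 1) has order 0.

b = (113/174, -54/535, -1750/176871, 263/570)
c = (0, -2/3, 29/10, 1)
Ac = (0, 0, 3103/1400, 215/526)
Σ b_i: 113/174·1 + (-54/535)·1 + (-1750/176871)·1 + 263/570·1 = 1 ✓
b·c: (-54/535)·(-2/3) + (-1750/176871)·29/10 + 263/570·1 = 1/2 ✓
b·c²: (-54/535)·4/9 + (-1750/176871)·841/100 + 263/570·1 = 1/3 ✓
b·Ac: (-1750/176871)·3103/1400 + 263/570·215/526 = 1/6 ✓
b·c³: (-54/535)·(-8/27) + (-1750/176871)·24389/1000 + 263/570·1 = 1/4 ✓
b·(c∘Ac): (-1750/176871)·89987/14000 + 263/570·215/526 = 1/8 ✓
b·Ac²: (-1750/176871)·(-3103/2100) + 263/570·235/1578 = 1/12 ✓
b·A²c: 263/570·95/1052 = 1/24 ✓; 4 stages ⇒ order 4.

4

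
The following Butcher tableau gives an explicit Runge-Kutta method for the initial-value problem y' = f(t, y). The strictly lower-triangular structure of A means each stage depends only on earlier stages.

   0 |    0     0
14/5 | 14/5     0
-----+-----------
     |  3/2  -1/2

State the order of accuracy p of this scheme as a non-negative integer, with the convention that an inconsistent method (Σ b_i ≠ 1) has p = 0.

b = (3/2, -1/2)
c = (0, 14/5)
Σ b_i: 3/2·1 + (-1/2)·1 = 1 ✓
b·c: (-1/2)·14/5 = -7/5 ≠ 1/2 ⇒ order 1.

1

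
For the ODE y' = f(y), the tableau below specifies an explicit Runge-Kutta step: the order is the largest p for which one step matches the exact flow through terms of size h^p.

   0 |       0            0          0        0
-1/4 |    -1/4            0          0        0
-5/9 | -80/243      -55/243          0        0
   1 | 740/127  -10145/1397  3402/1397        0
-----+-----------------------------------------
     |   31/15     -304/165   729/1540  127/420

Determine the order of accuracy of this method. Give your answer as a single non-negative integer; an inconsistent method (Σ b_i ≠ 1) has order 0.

b = (31/15, -304/165, 729/1540, 127/420)
c = (0, -1/4, -5/9, 1)
Ac = (0, 0, 55/972, 235/508)
Σ b_i: 31/15·1 + (-304/165)·1 + 729/1540·1 + 127/420·1 = 1 ✓
b·c: (-304/165)·(-1/4) + 729/1540·(-5/9) + 127/420·1 = 1/2 ✓
b·c²: (-304/165)·1/16 + 729/1540·25/81 + 127/420·1 = 1/3 ✓
b·Ac: 729/1540·55/972 + 127/420·235/508 = 1/6 ✓
b·c³: (-304/165)·(-1/64) + 729/1540·(-125/729) + 127/420·1 = 1/4 ✓
b·(c∘Ac): 729/1540·(-275/8748) + 127/420·235/508 = 1/8 ✓
b·Ac²: 729/1540·(-55/3888) + 127/420·605/2032 = 1/12 ✓
b·A²c: 127/420·35/254 = 1/24 ✓; 4 stages ⇒ order 4.

4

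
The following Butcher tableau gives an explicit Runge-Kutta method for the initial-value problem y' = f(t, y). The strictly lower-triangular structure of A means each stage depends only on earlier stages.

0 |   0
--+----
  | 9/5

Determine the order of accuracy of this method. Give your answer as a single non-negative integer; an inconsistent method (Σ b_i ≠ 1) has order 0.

b = (9/5)
c = (0)
Σ b_i: 9/5·1 = 9/5 ≠ 1 ⇒ order 0.

0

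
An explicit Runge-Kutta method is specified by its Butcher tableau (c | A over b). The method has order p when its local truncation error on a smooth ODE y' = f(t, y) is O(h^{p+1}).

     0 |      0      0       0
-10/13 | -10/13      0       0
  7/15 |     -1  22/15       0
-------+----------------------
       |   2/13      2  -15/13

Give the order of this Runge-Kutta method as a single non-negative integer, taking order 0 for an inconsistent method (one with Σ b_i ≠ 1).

1

b = (2/13, 2, -15/13)
c = (0, -10/13, 7/15)
Ac = (0, 0, -44/39)
Σ b_i: 2/13·1 + 2·1 + (-15/13)·1 = 1 ✓
b·c: 2·(-10/13) + (-15/13)·7/15 = -27/13 ≠ 1/2 ⇒ order 1.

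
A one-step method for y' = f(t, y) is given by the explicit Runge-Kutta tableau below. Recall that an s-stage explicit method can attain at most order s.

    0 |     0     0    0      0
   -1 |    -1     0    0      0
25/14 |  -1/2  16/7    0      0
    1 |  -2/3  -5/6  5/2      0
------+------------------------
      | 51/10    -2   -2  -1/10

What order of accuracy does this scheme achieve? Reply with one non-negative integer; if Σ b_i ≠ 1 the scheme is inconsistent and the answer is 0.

1

b = (51/10, -2, -2, -1/10)
c = (0, -1, 25/14, 1)
Ac = (0, 0, -16/7, 445/84)
Σ b_i: 51/10·1 + (-2)·1 + (-2)·1 + (-1/10)·1 = 1 ✓
b·c: (-2)·(-1) + (-2)·25/14 + (-1/10)·1 = -117/70 ≠ 1/2 ⇒ order 1.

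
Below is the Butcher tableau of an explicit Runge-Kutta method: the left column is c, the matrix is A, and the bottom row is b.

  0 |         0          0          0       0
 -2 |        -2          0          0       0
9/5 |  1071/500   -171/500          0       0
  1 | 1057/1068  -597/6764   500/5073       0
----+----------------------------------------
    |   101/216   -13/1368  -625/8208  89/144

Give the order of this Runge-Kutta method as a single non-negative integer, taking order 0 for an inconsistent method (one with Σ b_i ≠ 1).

b = (101/216, -13/1368, -625/8208, 89/144)
c = (0, -2, 9/5, 1)
Ac = (0, 0, 171/250, 63/178)
Σ b_i: 101/216·1 + (-13/1368)·1 + (-625/8208)·1 + 89/144·1 = 1 ✓
b·c: (-13/1368)·(-2) + (-625/8208)·9/5 + 89/144·1 = 1/2 ✓
b·c²: (-13/1368)·4 + (-625/8208)·81/25 + 89/144·1 = 1/3 ✓
b·Ac: (-625/8208)·171/250 + 89/144·63/178 = 1/6 ✓
b·c³: (-13/1368)·(-8) + (-625/8208)·729/125 + 89/144·1 = 1/4 ✓
b·(c∘Ac): (-625/8208)·1539/1250 + 89/144·63/178 = 1/8 ✓
b·Ac²: (-625/8208)·(-171/125) + 89/144·(-3/89) = 1/12 ✓
b·A²c: 89/144·6/89 = 1/24 ✓; 4 stages ⇒ order 4.

4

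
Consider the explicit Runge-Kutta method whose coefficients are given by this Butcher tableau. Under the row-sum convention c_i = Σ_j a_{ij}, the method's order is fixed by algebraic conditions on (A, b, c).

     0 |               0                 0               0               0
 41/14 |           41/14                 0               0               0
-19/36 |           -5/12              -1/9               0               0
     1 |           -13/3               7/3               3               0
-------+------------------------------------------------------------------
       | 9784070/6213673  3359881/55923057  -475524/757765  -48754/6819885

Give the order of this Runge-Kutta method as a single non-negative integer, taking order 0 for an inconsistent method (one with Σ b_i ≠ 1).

b = (9784070/6213673, 3359881/55923057, -475524/757765, -48754/6819885)
c = (0, 41/14, -19/36, 1)
Ac = (0, 0, -41/126, 21/4)
Σ b_i: 9784070/6213673·1 + 3359881/55923057·1 + (-475524/757765)·1 + (-48754/6819885)·1 = 1 ✓
b·c: 3359881/55923057·41/14 + (-475524/757765)·(-19/36) + (-48754/6819885)·1 = 1/2 ✓
b·c²: 3359881/55923057·1681/196 + (-475524/757765)·361/1296 + (-48754/6819885)·1 = 1/3 ✓
b·Ac: (-475524/757765)·(-41/126) + (-48754/6819885)·21/4 = 1/6 ✓
b·c³: 3359881/55923057·68921/2744 + (-475524/757765)·(-6859/46656) + (-48754/6819885)·1 = 730590913/458296272 ≠ 1/4 ⇒ order 3.
b·(c∘Ac): (-475524/757765)·779/4536 + (-48754/6819885)·21/4 = -22021/151553 ≠ 1/8
b·Ac²: (-475524/757765)·(-1681/1764) + (-48754/6819885)·63043/3024 = 4629660157/10311666120 ≠ 1/12
b·A²c: (-48754/6819885)·(-41/42) = 999457/143217585 ≠ 1/24

3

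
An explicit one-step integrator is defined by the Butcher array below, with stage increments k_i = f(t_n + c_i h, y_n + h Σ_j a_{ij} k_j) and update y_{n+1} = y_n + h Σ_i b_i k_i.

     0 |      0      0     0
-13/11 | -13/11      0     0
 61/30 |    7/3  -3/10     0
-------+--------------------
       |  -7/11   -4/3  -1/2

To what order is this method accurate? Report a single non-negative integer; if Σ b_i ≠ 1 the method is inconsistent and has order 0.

b = (-7/11, -4/3, -1/2)
c = (0, -13/11, 61/30)
Ac = (0, 0, 39/110)
Σ b_i: (-7/11)·1 + (-4/3)·1 + (-1/2)·1 = -163/66 ≠ 1 ⇒ order 0.

0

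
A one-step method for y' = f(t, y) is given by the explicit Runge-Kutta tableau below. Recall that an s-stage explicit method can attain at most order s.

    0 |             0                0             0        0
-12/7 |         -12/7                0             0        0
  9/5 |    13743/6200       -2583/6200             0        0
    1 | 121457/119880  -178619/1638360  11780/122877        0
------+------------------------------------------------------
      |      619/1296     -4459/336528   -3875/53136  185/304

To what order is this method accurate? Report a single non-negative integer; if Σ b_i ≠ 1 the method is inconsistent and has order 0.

b = (619/1296, -4459/336528, -3875/53136, 185/304)
c = (0, -12/7, 9/5, 1)
Ac = (0, 0, 1107/1550, 133/370)
Σ b_i: 619/1296·1 + (-4459/336528)·1 + (-3875/53136)·1 + 185/304·1 = 1 ✓
b·c: (-4459/336528)·(-12/7) + (-3875/53136)·9/5 + 185/304·1 = 1/2 ✓
b·c²: (-4459/336528)·144/49 + (-3875/53136)·81/25 + 185/304·1 = 1/3 ✓
b·Ac: (-3875/53136)·1107/1550 + 185/304·133/370 = 1/6 ✓
b·c³: (-4459/336528)·(-1728/343) + (-3875/53136)·729/125 + 185/304·1 = 1/4 ✓
b·(c∘Ac): (-3875/53136)·9963/7750 + 185/304·133/370 = 1/8 ✓
b·Ac²: (-3875/53136)·(-6642/5425) + 185/304·(-38/3885) = 1/12 ✓
b·A²c: 185/304·38/555 = 1/24 ✓; 4 stages ⇒ order 4.

4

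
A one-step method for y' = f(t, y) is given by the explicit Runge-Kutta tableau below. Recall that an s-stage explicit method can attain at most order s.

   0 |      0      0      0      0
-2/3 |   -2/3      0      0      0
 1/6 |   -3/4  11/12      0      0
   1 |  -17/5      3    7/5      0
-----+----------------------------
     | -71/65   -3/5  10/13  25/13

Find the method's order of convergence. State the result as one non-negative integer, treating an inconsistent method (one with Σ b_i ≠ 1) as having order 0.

b = (-71/65, -3/5, 10/13, 25/13)
c = (0, -2/3, 1/6, 1)
Ac = (0, 0, -11/18, -53/30)
Σ b_i: (-71/65)·1 + (-3/5)·1 + 10/13·1 + 25/13·1 = 1 ✓
b·c: (-3/5)·(-2/3) + 10/13·1/6 + 25/13·1 = 478/195 ≠ 1/2 ⇒ order 1.

1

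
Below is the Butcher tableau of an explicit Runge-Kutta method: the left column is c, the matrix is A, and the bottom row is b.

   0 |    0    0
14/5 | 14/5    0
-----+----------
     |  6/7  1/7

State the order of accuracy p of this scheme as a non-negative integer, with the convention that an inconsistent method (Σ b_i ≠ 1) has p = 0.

b = (6/7, 1/7)
c = (0, 14/5)
Σ b_i: 6/7·1 + 1/7·1 = 1 ✓
b·c: 1/7·14/5 = 2/5 ≠ 1/2 ⇒ order 1.

1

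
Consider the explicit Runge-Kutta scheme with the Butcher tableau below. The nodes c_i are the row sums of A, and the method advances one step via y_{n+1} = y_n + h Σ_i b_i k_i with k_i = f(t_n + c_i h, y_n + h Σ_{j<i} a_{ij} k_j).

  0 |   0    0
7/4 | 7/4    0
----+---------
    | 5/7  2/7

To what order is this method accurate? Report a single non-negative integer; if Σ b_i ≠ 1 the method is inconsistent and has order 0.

b = (5/7, 2/7)
c = (0, 7/4)
Σ b_i: 5/7·1 + 2/7·1 = 1 ✓
b·c: 2/7·7/4 = 1/2 ✓; 2 stages ⇒ order 2.

2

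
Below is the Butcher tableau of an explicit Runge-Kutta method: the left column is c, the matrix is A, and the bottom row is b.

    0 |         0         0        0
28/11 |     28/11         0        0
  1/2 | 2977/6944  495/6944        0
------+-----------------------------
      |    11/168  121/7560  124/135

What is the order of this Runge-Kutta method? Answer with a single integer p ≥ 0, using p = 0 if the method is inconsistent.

b = (11/168, 121/7560, 124/135)
c = (0, 28/11, 1/2)
Ac = (0, 0, 45/248)
Σ b_i: 11/168·1 + 121/7560·1 + 124/135·1 = 1 ✓
b·c: 121/7560·28/11 + 124/135·1/2 = 1/2 ✓
b·c²: 121/7560·784/121 + 124/135·1/4 = 1/3 ✓
b·Ac: 124/135·45/248 = 1/6 ✓; 3 stages ⇒ order 3.

3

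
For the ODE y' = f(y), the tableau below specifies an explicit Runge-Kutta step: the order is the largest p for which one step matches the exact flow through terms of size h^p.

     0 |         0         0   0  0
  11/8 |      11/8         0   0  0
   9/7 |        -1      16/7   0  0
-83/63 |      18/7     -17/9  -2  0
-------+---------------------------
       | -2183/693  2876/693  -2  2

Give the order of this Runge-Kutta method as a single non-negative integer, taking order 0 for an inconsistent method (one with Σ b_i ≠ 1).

b = (-2183/693, 2876/693, -2, 2)
c = (0, 11/8, 9/7, -83/63)
Ac = (0, 0, 22/7, -2605/504)
Σ b_i: (-2183/693)·1 + 2876/693·1 + (-2)·1 + 2·1 = 1 ✓
b·c: 2876/693·11/8 + (-2)·9/7 + 2·(-83/63) = 1/2 ✓
b·c²: 2876/693·121/64 + (-2)·81/49 + 2·6889/3969 = 508763/63504 ≠ 1/3 ⇒ order 2.
b·Ac: (-2)·22/7 + 2·(-2605/504) = -4189/252 ≠ 1/6

2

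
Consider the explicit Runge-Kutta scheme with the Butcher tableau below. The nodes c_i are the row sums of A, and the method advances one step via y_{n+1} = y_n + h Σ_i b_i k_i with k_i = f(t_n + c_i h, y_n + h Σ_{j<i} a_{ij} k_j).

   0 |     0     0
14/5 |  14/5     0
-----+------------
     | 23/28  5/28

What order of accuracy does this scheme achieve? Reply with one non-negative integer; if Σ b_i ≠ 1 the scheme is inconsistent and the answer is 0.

b = (23/28, 5/28)
c = (0, 14/5)
Σ b_i: 23/28·1 + 5/28·1 = 1 ✓
b·c: 5/28·14/5 = 1/2 ✓; 2 stages ⇒ order 2.

2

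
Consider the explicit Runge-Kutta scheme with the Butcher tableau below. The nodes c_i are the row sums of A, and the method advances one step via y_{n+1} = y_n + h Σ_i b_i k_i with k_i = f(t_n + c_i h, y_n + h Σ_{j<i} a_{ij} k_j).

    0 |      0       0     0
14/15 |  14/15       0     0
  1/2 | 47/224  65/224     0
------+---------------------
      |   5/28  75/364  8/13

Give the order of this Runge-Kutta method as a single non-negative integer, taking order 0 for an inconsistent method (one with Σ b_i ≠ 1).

b = (5/28, 75/364, 8/13)
c = (0, 14/15, 1/2)
Ac = (0, 0, 13/48)
Σ b_i: 5/28·1 + 75/364·1 + 8/13·1 = 1 ✓
b·c: 75/364·14/15 + 8/13·1/2 = 1/2 ✓
b·c²: 75/364·196/225 + 8/13·1/4 = 1/3 ✓
b·Ac: 8/13·13/48 = 1/6 ✓; 3 stages ⇒ order 3.

3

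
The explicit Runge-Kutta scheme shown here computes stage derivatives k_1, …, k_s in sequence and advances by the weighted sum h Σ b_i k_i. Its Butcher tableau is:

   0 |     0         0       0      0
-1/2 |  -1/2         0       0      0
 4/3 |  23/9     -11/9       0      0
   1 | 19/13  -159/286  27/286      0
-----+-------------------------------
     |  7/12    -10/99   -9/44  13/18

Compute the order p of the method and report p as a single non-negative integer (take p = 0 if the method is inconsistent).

4

b = (7/12, -10/99, -9/44, 13/18)
c = (0, -1/2, 4/3, 1)
Ac = (0, 0, 11/18, 21/52)
Σ b_i: 7/12·1 + (-10/99)·1 + (-9/44)·1 + 13/18·1 = 1 ✓
b·c: (-10/99)·(-1/2) + (-9/44)·4/3 + 13/18·1 = 1/2 ✓
b·c²: (-10/99)·1/4 + (-9/44)·16/9 + 13/18·1 = 1/3 ✓
b·Ac: (-9/44)·11/18 + 13/18·21/52 = 1/6 ✓
b·c³: (-10/99)·(-1/8) + (-9/44)·64/27 + 13/18·1 = 1/4 ✓
b·(c∘Ac): (-9/44)·22/27 + 13/18·21/52 = 1/8 ✓
b·Ac²: (-9/44)·(-11/36) + 13/18·3/104 = 1/12 ✓
b·A²c: 13/18·3/52 = 1/24 ✓; 4 stages ⇒ order 4.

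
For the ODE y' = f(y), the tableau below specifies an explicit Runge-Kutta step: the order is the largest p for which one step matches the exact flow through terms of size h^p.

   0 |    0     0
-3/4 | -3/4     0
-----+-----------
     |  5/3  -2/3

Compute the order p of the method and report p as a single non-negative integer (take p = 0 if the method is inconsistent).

b = (5/3, -2/3)
c = (0, -3/4)
Σ b_i: 5/3·1 + (-2/3)·1 = 1 ✓
b·c: (-2/3)·(-3/4) = 1/2 ✓; 2 stages ⇒ order 2.

2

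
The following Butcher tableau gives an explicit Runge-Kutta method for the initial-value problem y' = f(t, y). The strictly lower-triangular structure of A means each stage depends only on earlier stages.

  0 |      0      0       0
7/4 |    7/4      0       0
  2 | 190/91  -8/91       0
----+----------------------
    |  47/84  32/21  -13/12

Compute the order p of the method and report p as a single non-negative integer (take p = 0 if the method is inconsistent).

b = (47/84, 32/21, -13/12)
c = (0, 7/4, 2)
Ac = (0, 0, -2/13)
Σ b_i: 47/84·1 + 32/21·1 + (-13/12)·1 = 1 ✓
b·c: 32/21·7/4 + (-13/12)·2 = 1/2 ✓
b·c²: 32/21·49/16 + (-13/12)·4 = 1/3 ✓
b·Ac: (-13/12)·(-2/13) = 1/6 ✓; 3 stages ⇒ order 3.

3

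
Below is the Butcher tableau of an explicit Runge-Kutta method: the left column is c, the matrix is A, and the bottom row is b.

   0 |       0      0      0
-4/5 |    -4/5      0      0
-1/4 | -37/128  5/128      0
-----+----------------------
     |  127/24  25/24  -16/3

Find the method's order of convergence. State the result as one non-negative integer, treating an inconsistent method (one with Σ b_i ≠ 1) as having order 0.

3

b = (127/24, 25/24, -16/3)
c = (0, -4/5, -1/4)
Ac = (0, 0, -1/32)
Σ b_i: 127/24·1 + 25/24·1 + (-16/3)·1 = 1 ✓
b·c: 25/24·(-4/5) + (-16/3)·(-1/4) = 1/2 ✓
b·c²: 25/24·16/25 + (-16/3)·1/16 = 1/3 ✓
b·Ac: (-16/3)·(-1/32) = 1/6 ✓; 3 stages ⇒ order 3.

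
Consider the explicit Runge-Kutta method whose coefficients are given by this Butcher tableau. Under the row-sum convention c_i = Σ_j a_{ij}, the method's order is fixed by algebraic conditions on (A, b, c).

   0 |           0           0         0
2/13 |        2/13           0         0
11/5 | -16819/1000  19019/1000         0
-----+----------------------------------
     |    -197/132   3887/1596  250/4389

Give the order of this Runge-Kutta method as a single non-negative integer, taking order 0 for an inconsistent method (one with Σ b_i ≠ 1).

b = (-197/132, 3887/1596, 250/4389)
c = (0, 2/13, 11/5)
Ac = (0, 0, 1463/500)
Σ b_i: (-197/132)·1 + 3887/1596·1 + 250/4389·1 = 1 ✓
b·c: 3887/1596·2/13 + 250/4389·11/5 = 1/2 ✓
b·c²: 3887/1596·4/169 + 250/4389·121/25 = 1/3 ✓
b·Ac: 250/4389·1463/500 = 1/6 ✓; 3 stages ⇒ order 3.

3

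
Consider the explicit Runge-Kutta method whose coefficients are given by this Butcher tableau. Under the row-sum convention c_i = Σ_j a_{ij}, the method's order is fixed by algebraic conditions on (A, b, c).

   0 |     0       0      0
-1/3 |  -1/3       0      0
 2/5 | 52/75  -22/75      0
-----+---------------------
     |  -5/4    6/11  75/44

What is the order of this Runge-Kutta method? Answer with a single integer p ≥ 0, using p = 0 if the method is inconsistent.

b = (-5/4, 6/11, 75/44)
c = (0, -1/3, 2/5)
Ac = (0, 0, 22/225)
Σ b_i: (-5/4)·1 + 6/11·1 + 75/44·1 = 1 ✓
b·c: 6/11·(-1/3) + 75/44·2/5 = 1/2 ✓
b·c²: 6/11·1/9 + 75/44·4/25 = 1/3 ✓
b·Ac: 75/44·22/225 = 1/6 ✓; 3 stages ⇒ order 3.

3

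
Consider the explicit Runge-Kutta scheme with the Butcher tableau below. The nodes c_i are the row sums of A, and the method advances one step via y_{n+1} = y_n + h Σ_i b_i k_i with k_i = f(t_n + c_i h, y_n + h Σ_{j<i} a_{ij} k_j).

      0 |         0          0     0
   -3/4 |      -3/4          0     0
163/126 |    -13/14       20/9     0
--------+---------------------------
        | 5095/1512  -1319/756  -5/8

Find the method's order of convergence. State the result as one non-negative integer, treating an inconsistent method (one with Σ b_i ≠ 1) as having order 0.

2

b = (5095/1512, -1319/756, -5/8)
c = (0, -3/4, 163/126)
Ac = (0, 0, -5/3)
Σ b_i: 5095/1512·1 + (-1319/756)·1 + (-5/8)·1 = 1 ✓
b·c: (-1319/756)·(-3/4) + (-5/8)·163/126 = 1/2 ✓
b·c²: (-1319/756)·9/16 + (-5/8)·26569/15876 = -514981/254016 ≠ 1/3 ⇒ order 2.
b·Ac: (-5/8)·(-5/3) = 25/24 ≠ 1/6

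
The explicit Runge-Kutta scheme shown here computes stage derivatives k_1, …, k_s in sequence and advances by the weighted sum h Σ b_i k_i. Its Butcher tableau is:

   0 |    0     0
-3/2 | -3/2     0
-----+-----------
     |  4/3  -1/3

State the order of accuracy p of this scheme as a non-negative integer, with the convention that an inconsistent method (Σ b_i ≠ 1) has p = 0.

b = (4/3, -1/3)
c = (0, -3/2)
Σ b_i: 4/3·1 + (-1/3)·1 = 1 ✓
b·c: (-1/3)·(-3/2) = 1/2 ✓; 2 stages ⇒ order 2.

2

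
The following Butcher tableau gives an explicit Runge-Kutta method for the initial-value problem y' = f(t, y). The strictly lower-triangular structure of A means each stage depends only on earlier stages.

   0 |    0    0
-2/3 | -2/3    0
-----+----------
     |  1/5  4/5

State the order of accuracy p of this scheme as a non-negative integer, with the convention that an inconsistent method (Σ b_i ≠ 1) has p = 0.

b = (1/5, 4/5)
c = (0, -2/3)
Σ b_i: 1/5·1 + 4/5·1 = 1 ✓
b·c: 4/5·(-2/3) = -8/15 ≠ 1/2 ⇒ order 1.

1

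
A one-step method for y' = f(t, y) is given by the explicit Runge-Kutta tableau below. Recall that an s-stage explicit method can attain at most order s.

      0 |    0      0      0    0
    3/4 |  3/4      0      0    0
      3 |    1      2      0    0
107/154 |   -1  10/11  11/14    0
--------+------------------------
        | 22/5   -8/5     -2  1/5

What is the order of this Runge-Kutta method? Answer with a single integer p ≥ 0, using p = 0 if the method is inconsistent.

1

b = (22/5, -8/5, -2, 1/5)
c = (0, 3/4, 3, 107/154)
Ac = (0, 0, 3/2, 234/77)
Σ b_i: 22/5·1 + (-8/5)·1 + (-2)·1 + 1/5·1 = 1 ✓
b·c: (-8/5)·3/4 + (-2)·3 + 1/5·107/154 = -5437/770 ≠ 1/2 ⇒ order 1.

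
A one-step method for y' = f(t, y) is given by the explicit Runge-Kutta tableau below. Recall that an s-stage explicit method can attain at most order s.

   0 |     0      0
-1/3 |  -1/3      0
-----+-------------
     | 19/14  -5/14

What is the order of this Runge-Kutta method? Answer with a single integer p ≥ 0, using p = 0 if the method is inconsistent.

1

b = (19/14, -5/14)
c = (0, -1/3)
Σ b_i: 19/14·1 + (-5/14)·1 = 1 ✓
b·c: (-5/14)·(-1/3) = 5/42 ≠ 1/2 ⇒ order 1.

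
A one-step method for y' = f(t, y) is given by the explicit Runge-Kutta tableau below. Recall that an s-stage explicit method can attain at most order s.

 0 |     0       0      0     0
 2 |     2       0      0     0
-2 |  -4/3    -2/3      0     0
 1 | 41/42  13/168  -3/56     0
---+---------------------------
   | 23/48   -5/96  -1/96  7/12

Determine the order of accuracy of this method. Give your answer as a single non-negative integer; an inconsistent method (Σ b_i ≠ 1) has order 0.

b = (23/48, -5/96, -1/96, 7/12)
c = (0, 2, -2, 1)
Ac = (0, 0, -4/3, 11/42)
Σ b_i: 23/48·1 + (-5/96)·1 + (-1/96)·1 + 7/12·1 = 1 ✓
b·c: (-5/96)·2 + (-1/96)·(-2) + 7/12·1 = 1/2 ✓
b·c²: (-5/96)·4 + (-1/96)·4 + 7/12·1 = 1/3 ✓
b·Ac: (-1/96)·(-4/3) + 7/12·11/42 = 1/6 ✓
b·c³: (-5/96)·8 + (-1/96)·(-8) + 7/12·1 = 1/4 ✓
b·(c∘Ac): (-1/96)·8/3 + 7/12·11/42 = 1/8 ✓
b·Ac²: (-1/96)·(-8/3) + 7/12·2/21 = 1/12 ✓
b·A²c: 7/12·1/14 = 1/24 ✓; 4 stages ⇒ order 4.

4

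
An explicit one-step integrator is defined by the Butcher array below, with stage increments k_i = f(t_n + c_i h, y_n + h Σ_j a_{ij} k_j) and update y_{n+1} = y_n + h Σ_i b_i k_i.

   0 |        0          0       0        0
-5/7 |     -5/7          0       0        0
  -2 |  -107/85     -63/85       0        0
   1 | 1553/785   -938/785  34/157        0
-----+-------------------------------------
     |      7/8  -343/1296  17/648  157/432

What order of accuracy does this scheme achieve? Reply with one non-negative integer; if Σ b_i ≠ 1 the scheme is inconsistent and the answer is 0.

4

b = (7/8, -343/1296, 17/648, 157/432)
c = (0, -5/7, -2, 1)
Ac = (0, 0, 9/17, 66/157)
Σ b_i: 7/8·1 + (-343/1296)·1 + 17/648·1 + 157/432·1 = 1 ✓
b·c: (-343/1296)·(-5/7) + 17/648·(-2) + 157/432·1 = 1/2 ✓
b·c²: (-343/1296)·25/49 + 17/648·4 + 157/432·1 = 1/3 ✓
b·Ac: 17/648·9/17 + 157/432·66/157 = 1/6 ✓
b·c³: (-343/1296)·(-125/343) + 17/648·(-8) + 157/432·1 = 1/4 ✓
b·(c∘Ac): 17/648·(-18/17) + 157/432·66/157 = 1/8 ✓
b·Ac²: 17/648·(-45/119) + 157/432·282/1099 = 1/12 ✓
b·A²c: 157/432·18/157 = 1/24 ✓; 4 stages ⇒ order 4.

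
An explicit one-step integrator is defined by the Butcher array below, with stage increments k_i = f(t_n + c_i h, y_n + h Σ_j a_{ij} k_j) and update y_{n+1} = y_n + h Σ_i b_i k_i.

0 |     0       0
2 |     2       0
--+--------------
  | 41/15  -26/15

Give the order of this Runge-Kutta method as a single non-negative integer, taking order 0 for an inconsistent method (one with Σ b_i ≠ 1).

1

b = (41/15, -26/15)
c = (0, 2)
Σ b_i: 41/15·1 + (-26/15)·1 = 1 ✓
b·c: (-26/15)·2 = -52/15 ≠ 1/2 ⇒ order 1.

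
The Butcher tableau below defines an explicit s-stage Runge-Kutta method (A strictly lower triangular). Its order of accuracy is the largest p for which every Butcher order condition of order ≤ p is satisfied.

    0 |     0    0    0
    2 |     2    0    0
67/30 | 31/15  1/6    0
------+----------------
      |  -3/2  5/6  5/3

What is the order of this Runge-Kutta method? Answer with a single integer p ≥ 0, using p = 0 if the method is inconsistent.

1

b = (-3/2, 5/6, 5/3)
c = (0, 2, 67/30)
Ac = (0, 0, 1/3)
Σ b_i: (-3/2)·1 + 5/6·1 + 5/3·1 = 1 ✓
b·c: 5/6·2 + 5/3·67/30 = 97/18 ≠ 1/2 ⇒ order 1.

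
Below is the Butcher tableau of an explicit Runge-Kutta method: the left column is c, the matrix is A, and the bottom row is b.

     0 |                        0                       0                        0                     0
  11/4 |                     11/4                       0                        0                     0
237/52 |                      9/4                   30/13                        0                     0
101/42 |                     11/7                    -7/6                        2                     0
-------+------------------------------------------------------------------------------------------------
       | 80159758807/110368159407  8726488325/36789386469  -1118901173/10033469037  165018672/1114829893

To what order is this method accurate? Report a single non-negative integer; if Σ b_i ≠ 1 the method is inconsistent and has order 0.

3

b = (80159758807/110368159407, 8726488325/36789386469, -1118901173/10033469037, 165018672/1114829893)
c = (0, 11/4, 237/52, 101/42)
Ac = (0, 0, 165/26, 1843/312)
Σ b_i: 80159758807/110368159407·1 + 8726488325/36789386469·1 + (-1118901173/10033469037)·1 + 165018672/1114829893·1 = 1 ✓
b·c: 8726488325/36789386469·11/4 + (-1118901173/10033469037)·237/52 + 165018672/1114829893·101/42 = 1/2 ✓
b·c²: 8726488325/36789386469·121/16 + (-1118901173/10033469037)·56169/2704 + 165018672/1114829893·10201/1764 = 1/3 ✓
b·Ac: (-1118901173/10033469037)·165/26 + 165018672/1114829893·1843/312 = 1/6 ✓
b·c³: 8726488325/36789386469·1331/64 + (-1118901173/10033469037)·13312053/140608 + 165018672/1114829893·1030301/74088 = -4961899479409/1391307706464 ≠ 1/4 ⇒ order 3.
b·(c∘Ac): (-1118901173/10033469037)·39105/1352 + 165018672/1114829893·186143/13104 = -10014224973/8918639144 ≠ 1/8
b·Ac²: (-1118901173/10033469037)·1815/104 + 165018672/1114829893·530885/16224 = 1007794361195/347826926616 ≠ 1/12
b·A²c: 165018672/1114829893·165/13 = 2094467760/1114829893 ≠ 1/24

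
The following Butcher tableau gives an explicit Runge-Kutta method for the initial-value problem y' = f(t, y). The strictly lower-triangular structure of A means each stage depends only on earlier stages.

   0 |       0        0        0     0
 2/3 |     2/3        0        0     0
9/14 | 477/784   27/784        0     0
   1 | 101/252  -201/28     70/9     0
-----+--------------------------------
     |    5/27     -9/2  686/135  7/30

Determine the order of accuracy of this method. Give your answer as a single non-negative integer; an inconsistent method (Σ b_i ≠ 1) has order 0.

4

b = (5/27, -9/2, 686/135, 7/30)
c = (0, 2/3, 9/14, 1)
Ac = (0, 0, 9/392, 3/14)
Σ b_i: 5/27·1 + (-9/2)·1 + 686/135·1 + 7/30·1 = 1 ✓
b·c: (-9/2)·2/3 + 686/135·9/14 + 7/30·1 = 1/2 ✓
b·c²: (-9/2)·4/9 + 686/135·81/196 + 7/30·1 = 1/3 ✓
b·Ac: 686/135·9/392 + 7/30·3/14 = 1/6 ✓
b·c³: (-9/2)·8/27 + 686/135·729/2744 + 7/30·1 = 1/4 ✓
b·(c∘Ac): 686/135·81/5488 + 7/30·3/14 = 1/8 ✓
b·Ac²: 686/135·3/196 + 7/30·1/42 = 1/12 ✓
b·A²c: 7/30·5/28 = 1/24 ✓; 4 stages ⇒ order 4.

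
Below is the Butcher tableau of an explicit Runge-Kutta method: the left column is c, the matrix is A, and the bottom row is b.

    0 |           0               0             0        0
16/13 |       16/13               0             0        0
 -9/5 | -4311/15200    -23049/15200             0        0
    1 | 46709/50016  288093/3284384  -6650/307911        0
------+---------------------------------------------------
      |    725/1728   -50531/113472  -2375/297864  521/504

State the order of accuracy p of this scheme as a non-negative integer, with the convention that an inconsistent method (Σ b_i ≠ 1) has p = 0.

4

b = (725/1728, -50531/113472, -2375/297864, 521/504)
c = (0, 16/13, -9/5, 1)
Ac = (0, 0, -1773/950, 153/1042)
Σ b_i: 725/1728·1 + (-50531/113472)·1 + (-2375/297864)·1 + 521/504·1 = 1 ✓
b·c: (-50531/113472)·16/13 + (-2375/297864)·(-9/5) + 521/504·1 = 1/2 ✓
b·c²: (-50531/113472)·256/169 + (-2375/297864)·81/25 + 521/504·1 = 1/3 ✓
b·Ac: (-2375/297864)·(-1773/950) + 521/504·153/1042 = 1/6 ✓
b·c³: (-50531/113472)·4096/2197 + (-2375/297864)·(-729/125) + 521/504·1 = 1/4 ✓
b·(c∘Ac): (-2375/297864)·15957/4750 + 521/504·153/1042 = 1/8 ✓
b·Ac²: (-2375/297864)·(-14184/6175) + 521/504·426/6773 = 1/12 ✓
b·A²c: 521/504·21/521 = 1/24 ✓; 4 stages ⇒ order 4.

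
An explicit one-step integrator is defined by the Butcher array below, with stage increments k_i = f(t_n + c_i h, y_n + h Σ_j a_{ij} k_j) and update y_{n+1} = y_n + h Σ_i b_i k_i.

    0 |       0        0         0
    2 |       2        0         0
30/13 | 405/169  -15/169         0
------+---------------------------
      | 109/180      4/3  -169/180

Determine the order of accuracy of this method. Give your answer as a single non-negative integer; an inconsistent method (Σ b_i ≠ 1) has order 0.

b = (109/180, 4/3, -169/180)
c = (0, 2, 30/13)
Ac = (0, 0, -30/169)
Σ b_i: 109/180·1 + 4/3·1 + (-169/180)·1 = 1 ✓
b·c: 4/3·2 + (-169/180)·30/13 = 1/2 ✓
b·c²: 4/3·4 + (-169/180)·900/169 = 1/3 ✓
b·Ac: (-169/180)·(-30/169) = 1/6 ✓; 3 stages ⇒ order 3.

3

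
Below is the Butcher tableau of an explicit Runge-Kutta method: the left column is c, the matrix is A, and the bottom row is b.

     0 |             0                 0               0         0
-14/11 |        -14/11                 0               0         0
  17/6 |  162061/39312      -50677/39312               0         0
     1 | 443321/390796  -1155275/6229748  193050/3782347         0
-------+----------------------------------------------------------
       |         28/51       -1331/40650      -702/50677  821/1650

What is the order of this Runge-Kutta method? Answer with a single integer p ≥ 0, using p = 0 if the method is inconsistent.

4

b = (28/51, -1331/40650, -702/50677, 821/1650)
c = (0, -14/11, 17/6, 1)
Ac = (0, 0, 4607/2808, 625/1642)
Σ b_i: 28/51·1 + (-1331/40650)·1 + (-702/50677)·1 + 821/1650·1 = 1 ✓
b·c: (-1331/40650)·(-14/11) + (-702/50677)·17/6 + 821/1650·1 = 1/2 ✓
b·c²: (-1331/40650)·196/121 + (-702/50677)·289/36 + 821/1650·1 = 1/3 ✓
b·Ac: (-702/50677)·4607/2808 + 821/1650·625/1642 = 1/6 ✓
b·c³: (-1331/40650)·(-2744/1331) + (-702/50677)·4913/216 + 821/1650·1 = 1/4 ✓
b·(c∘Ac): (-702/50677)·78319/16848 + 821/1650·625/1642 = 1/8 ✓
b·Ac²: (-702/50677)·(-32249/15444) + 821/1650·1975/18062 = 1/12 ✓
b·A²c: 821/1650·275/3284 = 1/24 ✓; 4 stages ⇒ order 4.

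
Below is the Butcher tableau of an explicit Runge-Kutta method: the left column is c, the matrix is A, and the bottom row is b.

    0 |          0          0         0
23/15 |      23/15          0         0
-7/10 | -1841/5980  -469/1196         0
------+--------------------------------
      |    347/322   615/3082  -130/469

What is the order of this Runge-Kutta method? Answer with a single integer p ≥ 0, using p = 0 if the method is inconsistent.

b = (347/322, 615/3082, -130/469)
c = (0, 23/15, -7/10)
Ac = (0, 0, -469/780)
Σ b_i: 347/322·1 + 615/3082·1 + (-130/469)·1 = 1 ✓
b·c: 615/3082·23/15 + (-130/469)·(-7/10) = 1/2 ✓
b·c²: 615/3082·529/225 + (-130/469)·49/100 = 1/3 ✓
b·Ac: (-130/469)·(-469/780) = 1/6 ✓; 3 stages ⇒ order 3.

3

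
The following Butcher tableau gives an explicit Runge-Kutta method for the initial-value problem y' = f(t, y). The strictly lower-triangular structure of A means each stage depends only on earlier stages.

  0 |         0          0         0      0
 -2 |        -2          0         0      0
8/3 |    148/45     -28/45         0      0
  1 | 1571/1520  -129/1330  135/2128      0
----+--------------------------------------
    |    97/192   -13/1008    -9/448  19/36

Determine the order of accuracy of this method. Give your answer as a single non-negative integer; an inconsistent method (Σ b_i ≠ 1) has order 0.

4

b = (97/192, -13/1008, -9/448, 19/36)
c = (0, -2, 8/3, 1)
Ac = (0, 0, 56/45, 69/190)
Σ b_i: 97/192·1 + (-13/1008)·1 + (-9/448)·1 + 19/36·1 = 1 ✓
b·c: (-13/1008)·(-2) + (-9/448)·8/3 + 19/36·1 = 1/2 ✓
b·c²: (-13/1008)·4 + (-9/448)·64/9 + 19/36·1 = 1/3 ✓
b·Ac: (-9/448)·56/45 + 19/36·69/190 = 1/6 ✓
b·c³: (-13/1008)·(-8) + (-9/448)·512/27 + 19/36·1 = 1/4 ✓
b·(c∘Ac): (-9/448)·448/135 + 19/36·69/190 = 1/8 ✓
b·Ac²: (-9/448)·(-112/45) + 19/36·6/95 = 1/12 ✓
b·A²c: 19/36·3/38 = 1/24 ✓; 4 stages ⇒ order 4.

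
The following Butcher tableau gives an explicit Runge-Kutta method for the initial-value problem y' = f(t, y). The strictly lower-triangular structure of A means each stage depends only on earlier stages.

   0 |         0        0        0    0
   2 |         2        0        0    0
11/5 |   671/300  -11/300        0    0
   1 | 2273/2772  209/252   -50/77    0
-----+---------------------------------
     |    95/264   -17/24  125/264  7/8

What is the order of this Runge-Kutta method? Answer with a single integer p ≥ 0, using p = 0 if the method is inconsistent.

4

b = (95/264, -17/24, 125/264, 7/8)
c = (0, 2, 11/5, 1)
Ac = (0, 0, -11/150, 29/126)
Σ b_i: 95/264·1 + (-17/24)·1 + 125/264·1 + 7/8·1 = 1 ✓
b·c: (-17/24)·2 + 125/264·11/5 + 7/8·1 = 1/2 ✓
b·c²: (-17/24)·4 + 125/264·121/25 + 7/8·1 = 1/3 ✓
b·Ac: 125/264·(-11/150) + 7/8·29/126 = 1/6 ✓
b·c³: (-17/24)·8 + 125/264·1331/125 + 7/8·1 = 1/4 ✓
b·(c∘Ac): 125/264·(-121/750) + 7/8·29/126 = 1/8 ✓
b·Ac²: 125/264·(-11/75) + 7/8·11/63 = 1/12 ✓
b·A²c: 7/8·1/21 = 1/24 ✓; 4 stages ⇒ order 4.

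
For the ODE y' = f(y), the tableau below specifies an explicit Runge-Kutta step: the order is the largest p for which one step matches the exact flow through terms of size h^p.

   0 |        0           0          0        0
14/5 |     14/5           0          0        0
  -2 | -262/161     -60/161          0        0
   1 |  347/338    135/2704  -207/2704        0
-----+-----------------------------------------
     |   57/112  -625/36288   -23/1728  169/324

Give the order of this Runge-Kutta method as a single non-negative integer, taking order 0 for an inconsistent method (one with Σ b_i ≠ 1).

b = (57/112, -625/36288, -23/1728, 169/324)
c = (0, 14/5, -2, 1)
Ac = (0, 0, -24/23, 99/338)
Σ b_i: 57/112·1 + (-625/36288)·1 + (-23/1728)·1 + 169/324·1 = 1 ✓
b·c: (-625/36288)·14/5 + (-23/1728)·(-2) + 169/324·1 = 1/2 ✓
b·c²: (-625/36288)·196/25 + (-23/1728)·4 + 169/324·1 = 1/3 ✓
b·Ac: (-23/1728)·(-24/23) + 169/324·99/338 = 1/6 ✓
b·c³: (-625/36288)·2744/125 + (-23/1728)·(-8) + 169/324·1 = 1/4 ✓
b·(c∘Ac): (-23/1728)·48/23 + 169/324·99/338 = 1/8 ✓
b·Ac²: (-23/1728)·(-336/115) + 169/324·72/845 = 1/12 ✓
b·A²c: 169/324·27/338 = 1/24 ✓; 4 stages ⇒ order 4.

4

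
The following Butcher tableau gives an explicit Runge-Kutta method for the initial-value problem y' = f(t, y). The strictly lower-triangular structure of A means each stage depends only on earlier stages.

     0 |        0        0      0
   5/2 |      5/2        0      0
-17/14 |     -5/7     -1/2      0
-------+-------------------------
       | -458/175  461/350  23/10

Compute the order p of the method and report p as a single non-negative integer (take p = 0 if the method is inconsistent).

2

b = (-458/175, 461/350, 23/10)
c = (0, 5/2, -17/14)
Ac = (0, 0, -5/4)
Σ b_i: (-458/175)·1 + 461/350·1 + 23/10·1 = 1 ✓
b·c: 461/350·5/2 + 23/10·(-17/14) = 1/2 ✓
b·c²: 461/350·25/4 + 23/10·289/196 = 11391/980 ≠ 1/3 ⇒ order 2.
b·Ac: 23/10·(-5/4) = -23/8 ≠ 1/6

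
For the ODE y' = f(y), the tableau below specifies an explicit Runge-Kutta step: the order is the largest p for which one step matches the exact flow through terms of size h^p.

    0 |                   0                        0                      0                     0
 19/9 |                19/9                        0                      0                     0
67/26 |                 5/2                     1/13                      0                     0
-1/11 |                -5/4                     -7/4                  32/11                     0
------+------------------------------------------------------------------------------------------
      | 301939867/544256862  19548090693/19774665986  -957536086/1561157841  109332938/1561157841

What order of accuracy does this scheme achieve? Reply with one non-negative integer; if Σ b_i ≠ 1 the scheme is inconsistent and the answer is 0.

b = (301939867/544256862, 19548090693/19774665986, -957536086/1561157841, 109332938/1561157841)
c = (0, 19/9, 67/26, -1/11)
Ac = (0, 0, 19/117, 19573/5148)
Σ b_i: 301939867/544256862·1 + 19548090693/19774665986·1 + (-957536086/1561157841)·1 + 109332938/1561157841·1 = 1 ✓
b·c: 19548090693/19774665986·19/9 + (-957536086/1561157841)·67/26 + 109332938/1561157841·(-1/11) = 1/2 ✓
b·c²: 19548090693/19774665986·361/81 + (-957536086/1561157841)·4489/676 + 109332938/1561157841·1/121 = 1/3 ✓
b·Ac: (-957536086/1561157841)·19/117 + 109332938/1561157841·19573/5148 = 1/6 ✓
b·c³: 19548090693/19774665986·6859/729 + (-957536086/1561157841)·300763/17576 + 109332938/1561157841·(-1/1331) = -2258877979/1890576468 ≠ 1/4 ⇒ order 3.
b·(c∘Ac): (-957536086/1561157841)·1273/3042 + 109332938/1561157841·(-19573/56628) = -72411959/257805882 ≠ 1/8
b·Ac²: (-957536086/1561157841)·361/1053 + 109332938/1561157841·6937795/602316 = 1998837953/3351476466 ≠ 1/12
b·A²c: 109332938/1561157841·608/1287 = 464856128/14050420569 ≠ 1/24

3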